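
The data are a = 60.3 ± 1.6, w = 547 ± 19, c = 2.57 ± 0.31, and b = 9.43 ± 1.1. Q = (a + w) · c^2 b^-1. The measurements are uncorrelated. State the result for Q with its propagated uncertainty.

Let u = a + w = 607. δu = √(δa² + δw²) = √(2.56 + 361) = 19.1, so δu/u = 0.0314.
Q is then a monomial in u, c, b:
δQ/Q = √((δu/u)² + (2·δc/c)² + (-1·δb/b)²) = √(0.000986 + 0.0582 + 0.0136) = 0.270
Q = 425, so δQ = 0.270 × 425 = 115.

425 ± 115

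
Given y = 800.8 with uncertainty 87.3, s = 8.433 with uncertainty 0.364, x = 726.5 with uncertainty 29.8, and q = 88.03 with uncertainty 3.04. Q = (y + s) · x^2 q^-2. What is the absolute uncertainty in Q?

8380

Let u = y + s = 809.2. δu = √(δy² + δs²) = √(7620 + 0.132) = 87.3, so δu/u = 0.108.
Q is then a monomial in u, x, q:
δQ/Q = √((δu/u)² + (2·δx/x)² + (-2·δq/q)²) = √(0.0116 + 0.00673 + 0.00477) = 0.152
Q = 55120, so δQ = 0.152 × 55120 = 8380.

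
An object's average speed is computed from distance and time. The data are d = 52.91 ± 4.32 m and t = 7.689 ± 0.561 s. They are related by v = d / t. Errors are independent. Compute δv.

Since v is a product/quotient, work with relative uncertainties:
  (1·δd/d)² = (1×0.0816)² = 0.00667;  (-1·δt/t)² = (-1×0.0730)² = 0.00532
δv/v = √(0.0120) = 0.109
v = 6.881 m/s, so δv = 0.109 × 6.881 = 0.753 m/s.

0.753 m/s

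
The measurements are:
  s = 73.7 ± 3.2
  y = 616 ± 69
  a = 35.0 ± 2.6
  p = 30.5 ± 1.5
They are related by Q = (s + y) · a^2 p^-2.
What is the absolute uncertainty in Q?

Let u = s + y = 690. δu = √(δs² + δy²) = √(10.2 + 4760) = 69.1, so δu/u = 0.100.
Q is then a monomial in u, a, p:
δQ/Q = √((δu/u)² + (2·δa/a)² + (-2·δp/p)²) = √(0.0100 + 0.0221 + 0.00967) = 0.204
Q = 908, so δQ = 0.204 × 908 = 186.

186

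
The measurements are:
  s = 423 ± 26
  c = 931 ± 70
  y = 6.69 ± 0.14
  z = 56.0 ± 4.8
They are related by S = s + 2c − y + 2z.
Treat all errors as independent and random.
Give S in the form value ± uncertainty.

Sums and differences: (δS)² = Σ (cᵢ δxᵢ)².
  (δs)² = 676;  (2·δc)² = 19600;  (δy)² = 0.0196;  (2·δz)² = 92.2
δS = √(20400) = 143
S = 2390.

2390 ± 143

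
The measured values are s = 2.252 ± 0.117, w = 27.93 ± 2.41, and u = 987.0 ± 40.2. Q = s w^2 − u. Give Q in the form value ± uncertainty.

Let p = s·w^2 = 1757. δp/p = √((1·δs/s)² + (2·δw/w)²) = √(0.00270 + 0.0298) = 0.180, so δp = 317.
Q = p − u: δQ = √(δp² + δu²) = √(1e+05 + 1620) = 319
Q = 769.8.

769.8 ± 319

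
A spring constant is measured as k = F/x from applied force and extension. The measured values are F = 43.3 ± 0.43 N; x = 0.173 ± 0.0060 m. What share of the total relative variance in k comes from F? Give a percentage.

(δk/k)² = (1·δF/F)² + (-1·δx/x)²
  F term: (1×0.00993)² = 9.86e-05
  x term: (-1×0.0347)² = 0.00120
Total = 0.00130. Share from F = 9.86e-05/0.00130 = 0.0758.

7.58%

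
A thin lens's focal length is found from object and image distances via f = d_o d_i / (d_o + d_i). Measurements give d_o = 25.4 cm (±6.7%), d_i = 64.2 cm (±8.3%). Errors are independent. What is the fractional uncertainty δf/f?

0.0535

∂f/∂d_o = (d_i/(d_o+d_i))² = 0.513;  ∂f/∂d_i = (d_o/(d_o+d_i))² = 0.0804
δf = √((∂f/∂d_o · δd_o)² + (∂f/∂d_i · δd_i)²) = √(0.763 + 0.183) = 0.973 cm
f = 18.2 cm, so δf/f = 0.973/18.2 = 0.0535.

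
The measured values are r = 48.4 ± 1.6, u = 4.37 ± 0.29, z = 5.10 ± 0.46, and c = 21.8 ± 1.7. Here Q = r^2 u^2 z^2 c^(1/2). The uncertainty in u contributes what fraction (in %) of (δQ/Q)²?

31.4%

(δQ/Q)² = (2·δr/r)² + (2·δu/u)² + (2·δz/z)² + (½·δc/c)²
  r term: (2×0.0331)² = 0.00437
  u term: (2×0.0664)² = 0.0176
  z term: (2×0.0902)² = 0.0325
  c term: (0.5×0.0780)² = 0.00152
Total = 0.0560. Share from u = 0.0176/0.0560 = 0.314.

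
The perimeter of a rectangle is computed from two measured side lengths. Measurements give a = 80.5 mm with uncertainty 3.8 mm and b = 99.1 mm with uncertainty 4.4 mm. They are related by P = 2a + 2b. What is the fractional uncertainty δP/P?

For a sum/difference, combine absolute errors in quadrature:
  (2·δa)² = 57.8;  (2·δb)² = 77.4
δP = √(135) = 11.6 mm
P = 359 mm, so δP/P = 11.6/359 = 0.0324.

0.0324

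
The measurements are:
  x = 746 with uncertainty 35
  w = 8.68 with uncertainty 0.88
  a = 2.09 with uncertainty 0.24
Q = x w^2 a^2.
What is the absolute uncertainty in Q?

Since Q is a product/quotient, work with relative uncertainties:
  (1·δx/x)² = (1×0.0469)² = 0.00220;  (2·δw/w)² = (2×0.101)² = 0.0411;  (2·δa/a)² = (2×0.115)² = 0.0527
δQ/Q = √(0.0961) = 0.310
Q = 2.46e+05, so δQ = 0.310 × 2.46e+05 = 76100.

76100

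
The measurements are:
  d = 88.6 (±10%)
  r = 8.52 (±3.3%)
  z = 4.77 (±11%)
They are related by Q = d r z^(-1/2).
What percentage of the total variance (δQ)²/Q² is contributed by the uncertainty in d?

(δQ/Q)² = (1·δd/d)² + (1·δr/r)² + (−½·δz/z)²
  d term: (1×0.100)² = 0.0100
  r term: (1×0.0330)² = 0.00109
  z term: (-0.5×0.110)² = 0.00302
Total = 0.0141. Share from d = 0.0100/0.0141 = 0.709.

70.9%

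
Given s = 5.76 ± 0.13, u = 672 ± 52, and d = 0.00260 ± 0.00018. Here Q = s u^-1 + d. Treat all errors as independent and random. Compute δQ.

0.000714

Let p = s·u^-1 = 0.00857. δp/p = √((1·δs/s)² + (-1·δu/u)²) = √(0.000509 + 0.00599) = 0.0806, so δp = 0.000691.
Q = p + d: δQ = √(δp² + δd²) = √(4.77e-07 + 3.24e-08) = 0.000714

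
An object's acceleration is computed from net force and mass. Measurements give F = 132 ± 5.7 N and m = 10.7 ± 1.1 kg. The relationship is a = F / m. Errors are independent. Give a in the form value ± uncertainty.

a is a product of powers, so relative uncertainties combine in quadrature:
  (1·δF/F)² = (1×0.0432)² = 0.00186;  (-1·δm/m)² = (-1×0.103)² = 0.0106
δa/a = √(0.0124) = 0.112
a = 12.3 m/s^2, so δa = 0.112 × 12.3 = 1.38 m/s^2.

12.3 ± 1.38 m/s^2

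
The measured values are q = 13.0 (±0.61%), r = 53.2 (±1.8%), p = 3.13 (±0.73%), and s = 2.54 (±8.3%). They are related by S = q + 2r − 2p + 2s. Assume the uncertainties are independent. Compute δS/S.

Each term contributes (cᵢ δxᵢ)² to (δS)²:
  (δq)² = 0.00629;  (2·δr)² = 3.67;  (2·δp)² = 0.00209;  (2·δs)² = 0.178
δS = √(3.85) = 1.96
S = 118, so δS/S = 1.96/118 = 0.0166.

0.0166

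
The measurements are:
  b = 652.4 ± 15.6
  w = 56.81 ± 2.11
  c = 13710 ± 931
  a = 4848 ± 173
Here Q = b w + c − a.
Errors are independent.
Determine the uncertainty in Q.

Let p = b·w = 37060. δp/p = √((1·δb/b)² + (1·δw/w)²) = √(0.000572 + 0.00138) = 0.0442, so δp = 1640.
Q = p + c − a: δQ = √(δp² + δc² + δa²) = √(2.68e+06 + 8.67e+05 + 29900) = 1890

1890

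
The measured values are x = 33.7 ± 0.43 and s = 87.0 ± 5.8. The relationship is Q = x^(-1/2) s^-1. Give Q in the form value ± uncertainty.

0.00198 ± 0.000133

Q is a product of powers, so relative uncertainties combine in quadrature:
  (−½·δx/x)² = (-0.5×0.0128)² = 4.07e-05;  (-1·δs/s)² = (-1×0.0667)² = 0.00444
δQ/Q = √(0.00449) = 0.0670
Q = 0.00198, so δQ = 0.0670 × 0.00198 = 0.000133.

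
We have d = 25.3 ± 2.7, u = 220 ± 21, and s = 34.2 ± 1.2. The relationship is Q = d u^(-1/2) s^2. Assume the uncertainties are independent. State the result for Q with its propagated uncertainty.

Products/powers → add relative errors in quadrature, weighted by exponent:
  (1·δd/d)² = (1×0.107)² = 0.0114;  (−½·δu/u)² = (-0.5×0.0955)² = 0.00228;  (2·δs/s)² = (2×0.0351)² = 0.00492
δQ/Q = √(0.0186) = 0.136
Q = 2000, so δQ = 0.136 × 2000 = 272.

2000 ± 272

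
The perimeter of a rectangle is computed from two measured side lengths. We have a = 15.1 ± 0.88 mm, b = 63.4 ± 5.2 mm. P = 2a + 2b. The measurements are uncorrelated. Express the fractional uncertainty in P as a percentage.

6.72%

Each term contributes (cᵢ δxᵢ)² to (δP)²:
  (2·δa)² = 3.10;  (2·δb)² = 108
δP = √(111) = 10.5 mm
P = 157 mm, so δP/P = 10.5/157 = 0.0672.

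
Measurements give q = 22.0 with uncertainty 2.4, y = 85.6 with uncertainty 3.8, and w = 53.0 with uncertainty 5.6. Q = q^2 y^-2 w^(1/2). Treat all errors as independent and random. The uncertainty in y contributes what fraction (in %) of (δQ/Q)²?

(δQ/Q)² = (2·δq/q)² + (-2·δy/y)² + (½·δw/w)²
  q term: (2×0.109)² = 0.0476
  y term: (-2×0.0444)² = 0.00788
  w term: (0.5×0.106)² = 0.00279
Total = 0.0583. Share from y = 0.00788/0.0583 = 0.135.

13.5%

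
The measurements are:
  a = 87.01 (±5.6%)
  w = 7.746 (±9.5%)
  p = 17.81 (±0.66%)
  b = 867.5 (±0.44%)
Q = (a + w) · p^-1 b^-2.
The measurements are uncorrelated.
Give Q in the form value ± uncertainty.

Let u = a + w = 94.76. δu = √(δa² + δw²) = √(23.7 + 0.542) = 4.93, so δu/u = 0.0520.
Q is then a monomial in u, p, b:
δQ/Q = √((δu/u)² + (-1·δp/p)² + (-2·δb/b)²) = √(0.00270 + 4.36e-05 + 7.74e-05) = 0.0532
Q = 7.07e-06, so δQ = 0.0532 × 7.07e-06 = 3.76e-07.

(7.070 ± 0.376) × 10^-6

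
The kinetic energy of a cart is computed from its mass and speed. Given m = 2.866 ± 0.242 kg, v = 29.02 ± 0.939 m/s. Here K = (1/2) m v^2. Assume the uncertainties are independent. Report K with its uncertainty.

For a monomial K ∝ m, v^2, fractional errors add in quadrature:
  (1·δm/m)² = (1×0.0844)² = 0.00713;  (2·δv/v)² = (2×0.0324)² = 0.00419
δK/K = √(0.0113) = 0.106
K = 1207 J, so δK = 0.106 × 1207 = 128 J.

1207 ± 128 J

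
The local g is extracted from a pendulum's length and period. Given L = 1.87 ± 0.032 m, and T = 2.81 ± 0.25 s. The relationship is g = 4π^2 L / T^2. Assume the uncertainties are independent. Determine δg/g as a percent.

17.9%

Relative error in a monomial: (δg/g)² = Σ (nᵢ · δxᵢ/xᵢ)².
  (1·δL/L)² = (1×0.0171)² = 0.000293;  (-2·δT/T)² = (-2×0.0890)² = 0.0317
δg/g = √(0.0320) = 0.179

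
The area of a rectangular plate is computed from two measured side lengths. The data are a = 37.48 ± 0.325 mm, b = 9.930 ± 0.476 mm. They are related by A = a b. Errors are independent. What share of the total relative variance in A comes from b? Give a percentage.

(δA/A)² = (1·δa/a)² + (1·δb/b)²
  a term: (1×0.00867)² = 7.52e-05
  b term: (1×0.0479)² = 0.00230
Total = 0.00237. Share from b = 0.00230/0.00237 = 0.968.

96.8%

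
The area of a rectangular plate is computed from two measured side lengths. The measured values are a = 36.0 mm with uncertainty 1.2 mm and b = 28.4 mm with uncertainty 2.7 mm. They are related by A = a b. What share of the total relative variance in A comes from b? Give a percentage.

89.1%

(δA/A)² = (1·δa/a)² + (1·δb/b)²
  a term: (1×0.0333)² = 0.00111
  b term: (1×0.0951)² = 0.00904
Total = 0.0101. Share from b = 0.00904/0.0101 = 0.891.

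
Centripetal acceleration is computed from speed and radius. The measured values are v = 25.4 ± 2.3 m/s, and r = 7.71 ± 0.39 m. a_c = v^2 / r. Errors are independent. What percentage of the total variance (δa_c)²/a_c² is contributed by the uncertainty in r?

7.24%

(δa_c/a_c)² = (2·δv/v)² + (-1·δr/r)²
  v term: (2×0.0906)² = 0.0328
  r term: (-1×0.0506)² = 0.00256
Total = 0.0354. Share from r = 0.00256/0.0354 = 0.0724.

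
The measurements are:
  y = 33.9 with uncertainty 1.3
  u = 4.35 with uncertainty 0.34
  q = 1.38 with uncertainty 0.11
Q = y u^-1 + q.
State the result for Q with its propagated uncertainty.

9.17 ± 0.687

Let p = y·u^-1 = 7.79. δp/p = √((1·δy/y)² + (-1·δu/u)²) = √(0.00147 + 0.00611) = 0.0871, so δp = 0.678.
Q = p + q: δQ = √(δp² + δq²) = √(0.460 + 0.0121) = 0.687
Q = 9.17.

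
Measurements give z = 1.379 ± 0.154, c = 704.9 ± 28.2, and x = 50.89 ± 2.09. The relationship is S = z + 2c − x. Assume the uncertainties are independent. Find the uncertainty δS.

Each term contributes (cᵢ δxᵢ)² to (δS)²:
  (δz)² = 0.0237;  (2·δc)² = 3180;  (δx)² = 4.37
δS = √(3190) = 56.4

56.4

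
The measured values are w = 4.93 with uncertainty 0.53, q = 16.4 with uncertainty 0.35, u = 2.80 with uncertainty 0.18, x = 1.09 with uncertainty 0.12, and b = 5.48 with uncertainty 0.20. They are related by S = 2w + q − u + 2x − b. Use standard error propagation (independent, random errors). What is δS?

1.17

Each term contributes (cᵢ δxᵢ)² to (δS)²:
  (2·δw)² = 1.12;  (δq)² = 0.122;  (δu)² = 0.0324;  (2·δx)² = 0.0576;  (δb)² = 0.0400
δS = √(1.38) = 1.17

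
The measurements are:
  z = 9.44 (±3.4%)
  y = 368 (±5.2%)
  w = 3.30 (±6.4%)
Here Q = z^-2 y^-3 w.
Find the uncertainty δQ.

1.35e-10

Q is a product of powers, so relative uncertainties combine in quadrature:
  (-2·δz/z)² = (-2×0.0340)² = 0.00462;  (-3·δy/y)² = (-3×0.0520)² = 0.0243;  (1·δw/w)² = (1×0.0640)² = 0.00410
δQ/Q = √(0.0331) = 0.182
Q = 7.43e-10, so δQ = 0.182 × 7.43e-10 = 1.35e-10.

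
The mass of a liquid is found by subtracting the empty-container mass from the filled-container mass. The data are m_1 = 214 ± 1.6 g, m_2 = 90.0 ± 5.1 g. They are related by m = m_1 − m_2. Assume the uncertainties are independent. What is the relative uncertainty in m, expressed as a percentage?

m is a linear combination, so absolute uncertainties add in quadrature:
  (δm_1)² = 2.56;  (δm_2)² = 26.0
δm = √(28.6) = 5.35 g
m = 124 g, so δm/m = 5.35/124 = 0.0431.

4.31%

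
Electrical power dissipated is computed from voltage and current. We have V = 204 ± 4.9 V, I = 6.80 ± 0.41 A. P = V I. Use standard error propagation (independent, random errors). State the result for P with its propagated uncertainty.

For a monomial P ∝ V, I, fractional errors add in quadrature:
  (1·δV/V)² = (1×0.0240)² = 0.000577;  (1·δI/I)² = (1×0.0603)² = 0.00364
δP/P = √(0.00421) = 0.0649
P = 1390 W, so δP = 0.0649 × 1390 = 90.0 W.

1390 ± 90.0 W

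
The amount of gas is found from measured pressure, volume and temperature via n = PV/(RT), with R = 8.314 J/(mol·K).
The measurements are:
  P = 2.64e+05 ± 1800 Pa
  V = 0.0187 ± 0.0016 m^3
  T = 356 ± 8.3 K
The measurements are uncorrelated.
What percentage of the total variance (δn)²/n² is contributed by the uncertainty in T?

(δn/n)² = (1·δP/P)² + (1·δV/V)² + (-1·δT/T)²
  P term: (1×0.00682)² = 4.65e-05
  V term: (1×0.0856)² = 0.00732
  T term: (-1×0.0233)² = 0.000544
Total = 0.00791. Share from T = 0.000544/0.00791 = 0.0687.

6.87%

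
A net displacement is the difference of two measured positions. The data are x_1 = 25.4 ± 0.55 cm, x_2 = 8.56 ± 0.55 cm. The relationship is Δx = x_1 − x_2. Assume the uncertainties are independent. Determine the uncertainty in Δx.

0.778 cm

For a sum/difference, combine absolute errors in quadrature:
  (δx_1)² = 0.303;  (δx_2)² = 0.303
δΔx = √(0.605) = 0.778 cm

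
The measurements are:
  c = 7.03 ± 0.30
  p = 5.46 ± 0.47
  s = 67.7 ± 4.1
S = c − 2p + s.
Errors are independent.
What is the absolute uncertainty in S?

S is a linear combination, so absolute uncertainties add in quadrature:
  (δc)² = 0.0900;  (2·δp)² = 0.884;  (δs)² = 16.8
δS = √(17.8) = 4.22

4.22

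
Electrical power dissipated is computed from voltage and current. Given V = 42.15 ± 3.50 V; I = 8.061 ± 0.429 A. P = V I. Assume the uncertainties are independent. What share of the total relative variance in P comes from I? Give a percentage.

29.1%

(δP/P)² = (1·δV/V)² + (1·δI/I)²
  V term: (1×0.0830)² = 0.00690
  I term: (1×0.0532)² = 0.00283
Total = 0.00973. Share from I = 0.00283/0.00973 = 0.291.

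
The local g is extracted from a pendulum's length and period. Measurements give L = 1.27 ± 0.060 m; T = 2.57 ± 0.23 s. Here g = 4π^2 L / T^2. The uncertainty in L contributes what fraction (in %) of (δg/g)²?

(δg/g)² = (1·δL/L)² + (-2·δT/T)²
  L term: (1×0.0472)² = 0.00223
  T term: (-2×0.0895)² = 0.0320
Total = 0.0343. Share from L = 0.00223/0.0343 = 0.0651.

6.51%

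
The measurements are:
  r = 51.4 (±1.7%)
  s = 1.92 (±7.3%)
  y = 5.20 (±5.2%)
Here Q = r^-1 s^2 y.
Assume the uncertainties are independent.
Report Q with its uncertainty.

Since Q is a product/quotient, work with relative uncertainties:
  (-1·δr/r)² = (-1×0.0170)² = 0.000289;  (2·δs/s)² = (2×0.0730)² = 0.0213;  (1·δy/y)² = (1×0.0520)² = 0.00270
δQ/Q = √(0.0243) = 0.156
Q = 0.373, so δQ = 0.156 × 0.373 = 0.0581.

0.373 ± 0.0581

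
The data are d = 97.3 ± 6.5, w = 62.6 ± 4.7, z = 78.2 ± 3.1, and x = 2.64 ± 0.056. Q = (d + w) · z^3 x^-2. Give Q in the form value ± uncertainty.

(1.10 ± 0.149) × 10^7

Let u = d + w = 160. δu = √(δd² + δw²) = √(42.2 + 22.1) = 8.02, so δu/u = 0.0502.
Q is then a monomial in u, z, x:
δQ/Q = √((δu/u)² + (3·δz/z)² + (-2·δx/x)²) = √(0.00252 + 0.0141 + 0.00180) = 0.136
Q = 1.1e+07, so δQ = 0.136 × 1.1e+07 = 1.49e+06.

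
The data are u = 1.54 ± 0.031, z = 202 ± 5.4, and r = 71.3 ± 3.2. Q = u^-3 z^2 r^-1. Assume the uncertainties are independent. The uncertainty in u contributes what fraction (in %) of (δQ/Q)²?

(δQ/Q)² = (-3·δu/u)² + (2·δz/z)² + (-1·δr/r)²
  u term: (-3×0.0201)² = 0.00365
  z term: (2×0.0267)² = 0.00286
  r term: (-1×0.0449)² = 0.00201
Total = 0.00852. Share from u = 0.00365/0.00852 = 0.428.

42.8%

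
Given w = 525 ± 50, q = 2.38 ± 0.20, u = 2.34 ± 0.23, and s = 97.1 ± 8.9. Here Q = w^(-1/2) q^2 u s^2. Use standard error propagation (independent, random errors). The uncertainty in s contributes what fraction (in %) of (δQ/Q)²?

45.5%

(δQ/Q)² = (−½·δw/w)² + (2·δq/q)² + (1·δu/u)² + (2·δs/s)²
  w term: (-0.5×0.0952)² = 0.00227
  q term: (2×0.0840)² = 0.0282
  u term: (1×0.0983)² = 0.00966
  s term: (2×0.0917)² = 0.0336
Total = 0.0738. Share from s = 0.0336/0.0738 = 0.455.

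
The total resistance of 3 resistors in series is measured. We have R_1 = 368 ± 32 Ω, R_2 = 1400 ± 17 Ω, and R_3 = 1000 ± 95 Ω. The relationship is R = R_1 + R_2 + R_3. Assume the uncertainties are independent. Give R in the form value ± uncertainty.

R is a linear combination, so absolute uncertainties add in quadrature:
  (δR_1)² = 1020;  (δR_2)² = 289;  (δR_3)² = 9020
δR = √(10300) = 102 Ω
R = 2770 Ω.

2770 ± 102 Ω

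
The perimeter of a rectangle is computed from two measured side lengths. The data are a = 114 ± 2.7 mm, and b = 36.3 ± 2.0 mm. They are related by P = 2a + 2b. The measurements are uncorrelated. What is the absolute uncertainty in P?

Absolute uncertainties add in quadrature for a linear combination:
  (2·δa)² = 29.2;  (2·δb)² = 16.0
δP = √(45.2) = 6.72 mm

6.72 mm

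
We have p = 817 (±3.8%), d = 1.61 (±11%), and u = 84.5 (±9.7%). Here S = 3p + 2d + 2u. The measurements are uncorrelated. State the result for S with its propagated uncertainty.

2620 ± 94.6

Absolute uncertainties add in quadrature for a linear combination:
  (3·δp)² = 8670;  (2·δd)² = 0.125;  (2·δu)² = 269
δS = √(8940) = 94.6
S = 2620.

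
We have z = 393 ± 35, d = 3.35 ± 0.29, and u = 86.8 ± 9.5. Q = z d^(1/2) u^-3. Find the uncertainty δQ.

Relative error in a monomial: (δQ/Q)² = Σ (nᵢ · δxᵢ/xᵢ)².
  (1·δz/z)² = (1×0.0891)² = 0.00793;  (½·δd/d)² = (0.5×0.0866)² = 0.00187;  (-3·δu/u)² = (-3×0.109)² = 0.108
δQ/Q = √(0.118) = 0.343
Q = 0.00110, so δQ = 0.343 × 0.00110 = 0.000377.

0.000377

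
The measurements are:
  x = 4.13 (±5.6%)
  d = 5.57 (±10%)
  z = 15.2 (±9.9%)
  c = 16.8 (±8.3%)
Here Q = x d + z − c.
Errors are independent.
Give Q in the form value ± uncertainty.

Let p = x·d = 23.0. δp/p = √((1·δx/x)² + (1·δd/d)²) = √(0.00314 + 0.0100) = 0.115, so δp = 2.64.
Q = p + z − c: δQ = √(δp² + δz² + δc²) = √(6.95 + 2.26 + 1.94) = 3.34
Q = 21.4.

21.4 ± 3.34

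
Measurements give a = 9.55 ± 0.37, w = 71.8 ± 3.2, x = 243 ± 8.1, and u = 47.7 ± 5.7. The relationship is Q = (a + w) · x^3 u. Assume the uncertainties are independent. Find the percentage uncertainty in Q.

Let h = a + w = 81.3. δh = √(δa² + δw²) = √(0.137 + 10.2) = 3.22, so δh/h = 0.0396.
Q is then a monomial in h, x, u:
δQ/Q = √((δh/h)² + (3·δx/x)² + (1·δu/u)²) = √(0.00157 + 0.0100 + 0.0143) = 0.161

16.1%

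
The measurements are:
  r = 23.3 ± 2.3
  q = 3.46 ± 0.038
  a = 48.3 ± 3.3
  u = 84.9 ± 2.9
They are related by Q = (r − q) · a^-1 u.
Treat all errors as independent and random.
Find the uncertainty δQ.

Let w = r − q = 19.8. δw = √(δr² + δq²) = √(5.29 + 0.00144) = 2.30, so δw/w = 0.116.
Q is then a monomial in w, a, u:
δQ/Q = √((δw/w)² + (-1·δa/a)² + (1·δu/u)²) = √(0.0134 + 0.00467 + 0.00117) = 0.139
Q = 34.9, so δQ = 0.139 × 34.9 = 4.84.

4.84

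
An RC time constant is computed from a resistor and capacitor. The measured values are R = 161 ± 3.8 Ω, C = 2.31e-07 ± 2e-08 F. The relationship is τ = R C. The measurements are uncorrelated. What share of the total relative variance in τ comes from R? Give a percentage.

6.92%

(δτ/τ)² = (1·δR/R)² + (1·δC/C)²
  R term: (1×0.0236)² = 0.000557
  C term: (1×0.0866)² = 0.00750
Total = 0.00805. Share from R = 0.000557/0.00805 = 0.0692.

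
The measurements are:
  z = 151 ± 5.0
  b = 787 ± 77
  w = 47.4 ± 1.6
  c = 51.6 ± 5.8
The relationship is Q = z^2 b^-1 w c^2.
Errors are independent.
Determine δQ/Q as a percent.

25.6%

Since Q is a product/quotient, work with relative uncertainties:
  (2·δz/z)² = (2×0.0331)² = 0.00439;  (-1·δb/b)² = (-1×0.0978)² = 0.00957;  (1·δw/w)² = (1×0.0338)² = 0.00114;  (2·δc/c)² = (2×0.112)² = 0.0505
δQ/Q = √(0.0656) = 0.256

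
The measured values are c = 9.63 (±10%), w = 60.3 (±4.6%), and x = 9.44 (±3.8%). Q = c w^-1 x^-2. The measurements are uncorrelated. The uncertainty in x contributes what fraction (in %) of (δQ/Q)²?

(δQ/Q)² = (1·δc/c)² + (-1·δw/w)² + (-2·δx/x)²
  c term: (1×0.100)² = 0.0100
  w term: (-1×0.0460)² = 0.00212
  x term: (-2×0.0380)² = 0.00578
Total = 0.0179. Share from x = 0.00578/0.0179 = 0.323.

32.3%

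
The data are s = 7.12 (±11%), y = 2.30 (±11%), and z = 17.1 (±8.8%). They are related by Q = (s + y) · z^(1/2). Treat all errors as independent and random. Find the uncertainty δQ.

Let u = s + y = 9.42. δu = √(δs² + δy²) = √(0.613 + 0.0640) = 0.823, so δu/u = 0.0874.
Q is then a monomial in u, z:
δQ/Q = √((δu/u)² + (½·δz/z)²) = √(0.00763 + 0.00194) = 0.0978
Q = 39.0, so δQ = 0.0978 × 39.0 = 3.81.

3.81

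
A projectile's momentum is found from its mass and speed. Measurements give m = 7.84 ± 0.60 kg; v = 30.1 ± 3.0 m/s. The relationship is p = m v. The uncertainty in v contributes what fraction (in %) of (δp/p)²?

(δp/p)² = (1·δm/m)² + (1·δv/v)²
  m term: (1×0.0765)² = 0.00586
  v term: (1×0.0997)² = 0.00993
Total = 0.0158. Share from v = 0.00993/0.0158 = 0.629.

62.9%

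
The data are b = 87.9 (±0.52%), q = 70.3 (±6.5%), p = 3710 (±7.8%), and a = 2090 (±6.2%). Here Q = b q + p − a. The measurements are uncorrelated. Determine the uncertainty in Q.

Let w = b·q = 6180. δw/w = √((1·δb/b)² + (1·δq/q)²) = √(2.7e-05 + 0.00423) = 0.0652, so δw = 403.
Q = w + p − a: δQ = √(δw² + δp² + δa²) = √(1.62e+05 + 83700 + 16800) = 513

513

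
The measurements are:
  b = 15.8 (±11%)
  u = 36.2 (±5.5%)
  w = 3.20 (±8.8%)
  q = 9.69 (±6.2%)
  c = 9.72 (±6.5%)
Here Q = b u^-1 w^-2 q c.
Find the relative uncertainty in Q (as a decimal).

0.233

Relative error in a monomial: (δQ/Q)² = Σ (nᵢ · δxᵢ/xᵢ)².
  (1·δb/b)² = (1×0.110)² = 0.0121;  (-1·δu/u)² = (-1×0.0550)² = 0.00302;  (-2·δw/w)² = (-2×0.0880)² = 0.0310;  (1·δq/q)² = (1×0.0620)² = 0.00384;  (1·δc/c)² = (1×0.0650)² = 0.00423
δQ/Q = √(0.0542) = 0.233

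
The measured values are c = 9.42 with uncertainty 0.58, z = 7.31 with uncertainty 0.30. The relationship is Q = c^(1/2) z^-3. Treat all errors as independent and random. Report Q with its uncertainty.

0.00786 ± 0.000997

Products/powers → add relative errors in quadrature, weighted by exponent:
  (½·δc/c)² = (0.5×0.0616)² = 0.000948;  (-3·δz/z)² = (-3×0.0410)² = 0.0152
δQ/Q = √(0.0161) = 0.127
Q = 0.00786, so δQ = 0.127 × 0.00786 = 0.000997.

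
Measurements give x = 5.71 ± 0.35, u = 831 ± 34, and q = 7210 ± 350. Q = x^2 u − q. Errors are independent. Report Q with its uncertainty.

Let p = x^2·u = 27100. δp/p = √((2·δx/x)² + (1·δu/u)²) = √(0.0150 + 0.00167) = 0.129, so δp = 3500.
Q = p − q: δQ = √(δp² + δq²) = √(1.23e+07 + 1.22e+05) = 3520
Q = 19900.

19900 ± 3520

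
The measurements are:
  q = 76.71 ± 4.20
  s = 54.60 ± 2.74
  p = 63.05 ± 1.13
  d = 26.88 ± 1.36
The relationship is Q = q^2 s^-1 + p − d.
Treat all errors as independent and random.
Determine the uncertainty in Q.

13.1

Let w = q^2·s^-1 = 107.8. δw/w = √((2·δq/q)² + (-1·δs/s)²) = √(0.0120 + 0.00252) = 0.120, so δw = 13.0.
Q = w + p − d: δQ = √(δw² + δp² + δd²) = √(169 + 1.28 + 1.85) = 13.1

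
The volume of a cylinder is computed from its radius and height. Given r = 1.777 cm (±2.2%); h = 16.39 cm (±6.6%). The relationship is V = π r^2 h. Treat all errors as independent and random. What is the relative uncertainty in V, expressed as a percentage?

7.93%

Each factor contributes (exponent × relative error)² to (δV/V)²:
  (2·δr/r)² = (2×0.0220)² = 0.00194;  (1·δh/h)² = (1×0.0660)² = 0.00436
δV/V = √(0.00629) = 0.0793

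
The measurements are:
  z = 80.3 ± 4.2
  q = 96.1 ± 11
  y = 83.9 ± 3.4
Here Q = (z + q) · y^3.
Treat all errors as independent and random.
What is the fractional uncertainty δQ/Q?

0.139

Let u = z + q = 176. δu = √(δz² + δq²) = √(17.6 + 121) = 11.8, so δu/u = 0.0667.
Q is then a monomial in u, y:
δQ/Q = √((δu/u)² + (3·δy/y)²) = √(0.00446 + 0.0148) = 0.139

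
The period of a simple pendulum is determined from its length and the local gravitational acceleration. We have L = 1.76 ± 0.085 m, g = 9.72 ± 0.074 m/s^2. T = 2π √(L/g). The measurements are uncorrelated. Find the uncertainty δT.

0.0654 s

Each factor contributes (exponent × relative error)² to (δT/T)²:
  (½·δL/L)² = (0.5×0.0483)² = 0.000583;  (−½·δg/g)² = (-0.5×0.00761)² = 1.45e-05
δT/T = √(0.000598) = 0.0244
T = 2.67 s, so δT = 0.0244 × 2.67 = 0.0654 s.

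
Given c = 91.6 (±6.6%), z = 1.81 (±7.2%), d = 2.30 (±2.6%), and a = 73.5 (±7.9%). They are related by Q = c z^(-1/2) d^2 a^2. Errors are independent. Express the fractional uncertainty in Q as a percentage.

Each factor contributes (exponent × relative error)² to (δQ/Q)²:
  (1·δc/c)² = (1×0.0660)² = 0.00436;  (−½·δz/z)² = (-0.5×0.0720)² = 0.00130;  (2·δd/d)² = (2×0.0260)² = 0.00270;  (2·δa/a)² = (2×0.0790)² = 0.0250
δQ/Q = √(0.0333) = 0.183

18.3%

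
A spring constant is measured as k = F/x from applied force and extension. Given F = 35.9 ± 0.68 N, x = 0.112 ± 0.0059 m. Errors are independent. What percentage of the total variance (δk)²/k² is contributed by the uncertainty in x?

88.6%

(δk/k)² = (1·δF/F)² + (-1·δx/x)²
  F term: (1×0.0189)² = 0.000359
  x term: (-1×0.0527)² = 0.00278
Total = 0.00313. Share from x = 0.00278/0.00313 = 0.886.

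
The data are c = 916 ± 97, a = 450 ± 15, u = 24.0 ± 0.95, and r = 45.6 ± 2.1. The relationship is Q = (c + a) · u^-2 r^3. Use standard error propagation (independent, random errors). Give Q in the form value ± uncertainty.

Let w = c + a = 1370. δw = √(δc² + δa²) = √(9410 + 225) = 98.2, so δw/w = 0.0719.
Q is then a monomial in w, u, r:
δQ/Q = √((δw/w)² + (-2·δu/u)² + (3·δr/r)²) = √(0.00516 + 0.00627 + 0.0191) = 0.175
Q = 2.25e+05, so δQ = 0.175 × 2.25e+05 = 39300.

(2.25 ± 0.393) × 10^5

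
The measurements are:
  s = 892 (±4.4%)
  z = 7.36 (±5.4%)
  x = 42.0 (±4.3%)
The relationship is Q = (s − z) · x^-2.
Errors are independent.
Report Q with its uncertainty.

0.501 ± 0.0485

Let u = s − z = 885. δu = √(δs² + δz²) = √(1540 + 0.158) = 39.3, so δu/u = 0.0444.
Q is then a monomial in u, x:
δQ/Q = √((δu/u)² + (-2·δx/x)²) = √(0.00197 + 0.00740) = 0.0968
Q = 0.501, so δQ = 0.0968 × 0.501 = 0.0485.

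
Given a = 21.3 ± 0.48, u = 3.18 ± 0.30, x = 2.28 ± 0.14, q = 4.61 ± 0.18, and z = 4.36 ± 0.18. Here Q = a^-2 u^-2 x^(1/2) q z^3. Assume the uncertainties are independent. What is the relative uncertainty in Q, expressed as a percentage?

23.5%

Since Q is a product/quotient, work with relative uncertainties:
  (-2·δa/a)² = (-2×0.0225)² = 0.00203;  (-2·δu/u)² = (-2×0.0943)² = 0.0356;  (½·δx/x)² = (0.5×0.0614)² = 0.000943;  (1·δq/q)² = (1×0.0390)² = 0.00152;  (3·δz/z)² = (3×0.0413)² = 0.0153
δQ/Q = √(0.0554) = 0.235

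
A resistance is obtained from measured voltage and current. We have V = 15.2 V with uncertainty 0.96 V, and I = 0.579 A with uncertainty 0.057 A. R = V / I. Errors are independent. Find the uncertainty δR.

3.07 Ω

Since R is a product/quotient, work with relative uncertainties:
  (1·δV/V)² = (1×0.0632)² = 0.00399;  (-1·δI/I)² = (-1×0.0984)² = 0.00969
δR/R = √(0.0137) = 0.117
R = 26.3 Ω, so δR = 0.117 × 26.3 = 3.07 Ω.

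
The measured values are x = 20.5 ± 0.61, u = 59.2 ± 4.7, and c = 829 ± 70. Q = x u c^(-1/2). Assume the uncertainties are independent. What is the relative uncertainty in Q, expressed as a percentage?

Each factor contributes (exponent × relative error)² to (δQ/Q)²:
  (1·δx/x)² = (1×0.0298)² = 0.000885;  (1·δu/u)² = (1×0.0794)² = 0.00630;  (−½·δc/c)² = (-0.5×0.0844)² = 0.00178
δQ/Q = √(0.00897) = 0.0947

9.47%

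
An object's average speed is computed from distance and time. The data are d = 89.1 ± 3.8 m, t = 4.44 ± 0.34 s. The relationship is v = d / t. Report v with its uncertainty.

20.1 ± 1.76 m/s

Each factor contributes (exponent × relative error)² to (δv/v)²:
  (1·δd/d)² = (1×0.0426)² = 0.00182;  (-1·δt/t)² = (-1×0.0766)² = 0.00586
δv/v = √(0.00768) = 0.0877
v = 20.1 m/s, so δv = 0.0877 × 20.1 = 1.76 m/s.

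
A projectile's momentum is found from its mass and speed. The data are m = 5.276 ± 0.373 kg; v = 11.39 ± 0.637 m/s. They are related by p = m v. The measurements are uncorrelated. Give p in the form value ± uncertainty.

Products/powers → add relative errors in quadrature, weighted by exponent:
  (1·δm/m)² = (1×0.0707)² = 0.00500;  (1·δv/v)² = (1×0.0559)² = 0.00313
δp/p = √(0.00813) = 0.0901
p = 60.09 kg·m/s, so δp = 0.0901 × 60.09 = 5.42 kg·m/s.

60.09 ± 5.42 kg·m/s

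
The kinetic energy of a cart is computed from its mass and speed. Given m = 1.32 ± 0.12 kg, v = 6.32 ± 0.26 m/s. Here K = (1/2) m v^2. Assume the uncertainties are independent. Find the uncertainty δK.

K is a product of powers, so relative uncertainties combine in quadrature:
  (1·δm/m)² = (1×0.0909)² = 0.00826;  (2·δv/v)² = (2×0.0411)² = 0.00677
δK/K = √(0.0150) = 0.123
K = 26.4 J, so δK = 0.123 × 26.4 = 3.23 J.

3.23 J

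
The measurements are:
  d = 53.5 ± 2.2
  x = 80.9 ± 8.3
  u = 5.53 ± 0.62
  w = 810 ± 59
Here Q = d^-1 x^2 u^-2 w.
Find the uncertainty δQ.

Q is a product of powers, so relative uncertainties combine in quadrature:
  (-1·δd/d)² = (-1×0.0411)² = 0.00169;  (2·δx/x)² = (2×0.103)² = 0.0421;  (-2·δu/u)² = (-2×0.112)² = 0.0503;  (1·δw/w)² = (1×0.0728)² = 0.00531
δQ/Q = √(0.0994) = 0.315
Q = 3240, so δQ = 0.315 × 3240 = 1020.

1020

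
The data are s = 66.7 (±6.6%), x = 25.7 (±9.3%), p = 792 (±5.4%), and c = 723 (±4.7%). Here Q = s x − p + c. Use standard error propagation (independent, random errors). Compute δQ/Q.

0.123

Let w = s·x = 1710. δw/w = √((1·δs/s)² + (1·δx/x)²) = √(0.00436 + 0.00865) = 0.114, so δw = 195.
Q = w − p + c: δQ = √(δw² + δp² + δc²) = √(38200 + 1830 + 1150) = 203
Q = 1650, so δQ/Q = 203/1650 = 0.123.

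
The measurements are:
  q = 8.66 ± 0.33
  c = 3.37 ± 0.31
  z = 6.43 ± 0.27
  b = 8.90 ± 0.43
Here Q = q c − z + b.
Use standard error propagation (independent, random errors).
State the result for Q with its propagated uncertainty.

Let p = q·c = 29.2. δp/p = √((1·δq/q)² + (1·δc/c)²) = √(0.00145 + 0.00846) = 0.0996, so δp = 2.91.
Q = p − z + b: δQ = √(δp² + δz² + δb²) = √(8.44 + 0.0729 + 0.185) = 2.95
Q = 31.7.

31.7 ± 2.95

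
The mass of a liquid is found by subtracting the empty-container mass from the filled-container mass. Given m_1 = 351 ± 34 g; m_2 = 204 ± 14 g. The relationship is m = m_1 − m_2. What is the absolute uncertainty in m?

36.8 g

For a sum/difference, combine absolute errors in quadrature:
  (δm_1)² = 1160;  (δm_2)² = 196
δm = √(1350) = 36.8 g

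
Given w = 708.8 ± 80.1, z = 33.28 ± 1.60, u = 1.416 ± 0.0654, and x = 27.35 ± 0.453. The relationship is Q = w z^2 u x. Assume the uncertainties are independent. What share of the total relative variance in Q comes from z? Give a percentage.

37.9%

(δQ/Q)² = (1·δw/w)² + (2·δz/z)² + (1·δu/u)² + (1·δx/x)²
  w term: (1×0.113)² = 0.0128
  z term: (2×0.0481)² = 0.00925
  u term: (1×0.0462)² = 0.00213
  x term: (1×0.0166)² = 0.000274
Total = 0.0244. Share from z = 0.00925/0.0244 = 0.379.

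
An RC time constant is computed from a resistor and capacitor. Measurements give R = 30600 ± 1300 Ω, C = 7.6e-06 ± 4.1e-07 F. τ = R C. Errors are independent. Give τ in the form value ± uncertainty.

Since τ is a product/quotient, work with relative uncertainties:
  (1·δR/R)² = (1×0.0425)² = 0.00180;  (1·δC/C)² = (1×0.0539)² = 0.00291
δτ/τ = √(0.00472) = 0.0687
τ = 0.233 s, so δτ = 0.0687 × 0.233 = 0.0160 s.

0.233 ± 0.0160 s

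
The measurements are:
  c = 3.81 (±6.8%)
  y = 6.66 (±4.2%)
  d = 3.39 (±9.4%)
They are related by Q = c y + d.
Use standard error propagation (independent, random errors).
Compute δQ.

2.05

Let p = c·y = 25.4. δp/p = √((1·δc/c)² + (1·δy/y)²) = √(0.00462 + 0.00176) = 0.0799, so δp = 2.03.
Q = p + d: δQ = √(δp² + δd²) = √(4.11 + 0.102) = 2.05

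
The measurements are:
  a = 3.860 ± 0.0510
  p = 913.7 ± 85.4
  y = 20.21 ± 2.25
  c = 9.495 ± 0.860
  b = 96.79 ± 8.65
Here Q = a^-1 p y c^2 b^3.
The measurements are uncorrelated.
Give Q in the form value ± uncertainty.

Relative error in a monomial: (δQ/Q)² = Σ (nᵢ · δxᵢ/xᵢ)².
  (-1·δa/a)² = (-1×0.0132)² = 0.000175;  (1·δp/p)² = (1×0.0935)² = 0.00874;  (1·δy/y)² = (1×0.111)² = 0.0124;  (2·δc/c)² = (2×0.0906)² = 0.0328;  (3·δb/b)² = (3×0.0894)² = 0.0719
δQ/Q = √(0.126) = 0.355
Q = 3.911e+11, so δQ = 0.355 × 3.911e+11 = 1.39e+11.

(3.911 ± 1.39) × 10^11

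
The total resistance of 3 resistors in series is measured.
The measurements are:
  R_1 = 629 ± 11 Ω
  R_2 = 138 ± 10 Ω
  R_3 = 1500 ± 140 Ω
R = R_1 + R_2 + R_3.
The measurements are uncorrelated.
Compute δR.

141 Ω

R is a linear combination, so absolute uncertainties add in quadrature:
  (δR_1)² = 121;  (δR_2)² = 100;  (δR_3)² = 19600
δR = √(19800) = 141 Ω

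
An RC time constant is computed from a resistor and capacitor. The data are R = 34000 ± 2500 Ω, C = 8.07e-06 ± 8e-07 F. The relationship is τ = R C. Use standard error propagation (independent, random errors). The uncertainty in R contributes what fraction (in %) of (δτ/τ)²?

35.5%

(δτ/τ)² = (1·δR/R)² + (1·δC/C)²
  R term: (1×0.0735)² = 0.00541
  C term: (1×0.0991)² = 0.00983
Total = 0.0152. Share from R = 0.00541/0.0152 = 0.355.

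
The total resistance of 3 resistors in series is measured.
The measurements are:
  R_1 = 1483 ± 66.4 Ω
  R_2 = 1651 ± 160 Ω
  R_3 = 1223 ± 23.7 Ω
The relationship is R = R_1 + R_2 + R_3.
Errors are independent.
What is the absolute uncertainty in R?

175 Ω

For a sum/difference, combine absolute errors in quadrature:
  (δR_1)² = 4410;  (δR_2)² = 25600;  (δR_3)² = 562
δR = √(30600) = 175 Ω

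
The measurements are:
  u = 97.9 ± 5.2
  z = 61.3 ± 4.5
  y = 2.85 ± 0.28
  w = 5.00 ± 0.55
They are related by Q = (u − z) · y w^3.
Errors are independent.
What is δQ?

Let h = u − z = 36.6. δh = √(δu² + δz²) = √(27.0 + 20.2) = 6.88, so δh/h = 0.188.
Q is then a monomial in h, y, w:
δQ/Q = √((δh/h)² + (1·δy/y)² + (3·δw/w)²) = √(0.0353 + 0.00965 + 0.109) = 0.392
Q = 13000, so δQ = 0.392 × 13000 = 5110.

5110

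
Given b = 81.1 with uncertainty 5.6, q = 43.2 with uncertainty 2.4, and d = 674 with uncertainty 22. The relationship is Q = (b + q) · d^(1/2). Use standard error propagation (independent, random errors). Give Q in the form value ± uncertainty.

Let u = b + q = 124. δu = √(δb² + δq²) = √(31.4 + 5.76) = 6.09, so δu/u = 0.0490.
Q is then a monomial in u, d:
δQ/Q = √((δu/u)² + (½·δd/d)²) = √(0.00240 + 0.000266) = 0.0517
Q = 3230, so δQ = 0.0517 × 3230 = 167.

3230 ± 167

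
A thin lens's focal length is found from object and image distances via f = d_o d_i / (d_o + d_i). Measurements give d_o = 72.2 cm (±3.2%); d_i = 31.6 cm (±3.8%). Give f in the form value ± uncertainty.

∂f/∂d_o = (d_i/(d_o+d_i))² = 0.0927;  ∂f/∂d_i = (d_o/(d_o+d_i))² = 0.484
δf = √((∂f/∂d_o · δd_o)² + (∂f/∂d_i · δd_i)²) = √(0.0458 + 0.338) = 0.619 cm
f = 22.0 cm.

22.0 ± 0.619 cm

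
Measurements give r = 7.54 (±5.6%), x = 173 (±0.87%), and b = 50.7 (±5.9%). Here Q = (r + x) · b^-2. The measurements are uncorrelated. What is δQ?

Let u = r + x = 181. δu = √(δr² + δx²) = √(0.178 + 2.27) = 1.56, so δu/u = 0.00866.
Q is then a monomial in u, b:
δQ/Q = √((δu/u)² + (-2·δb/b)²) = √(7.5e-05 + 0.0139) = 0.118
Q = 0.0702, so δQ = 0.118 × 0.0702 = 0.00831.

0.00831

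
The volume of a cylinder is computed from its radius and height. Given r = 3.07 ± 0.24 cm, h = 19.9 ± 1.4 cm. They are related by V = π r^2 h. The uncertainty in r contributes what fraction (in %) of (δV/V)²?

(δV/V)² = (2·δr/r)² + (1·δh/h)²
  r term: (2×0.0782)² = 0.0244
  h term: (1×0.0704)² = 0.00495
Total = 0.0294. Share from r = 0.0244/0.0294 = 0.832.

83.2%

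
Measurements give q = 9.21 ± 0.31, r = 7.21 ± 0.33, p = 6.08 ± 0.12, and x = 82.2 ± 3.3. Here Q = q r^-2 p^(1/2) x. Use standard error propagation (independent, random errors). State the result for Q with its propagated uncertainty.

35.9 ± 3.80

Each factor contributes (exponent × relative error)² to (δQ/Q)²:
  (1·δq/q)² = (1×0.0337)² = 0.00113;  (-2·δr/r)² = (-2×0.0458)² = 0.00838;  (½·δp/p)² = (0.5×0.0197)² = 9.74e-05;  (1·δx/x)² = (1×0.0401)² = 0.00161
δQ/Q = √(0.0112) = 0.106
Q = 35.9, so δQ = 0.106 × 35.9 = 3.80.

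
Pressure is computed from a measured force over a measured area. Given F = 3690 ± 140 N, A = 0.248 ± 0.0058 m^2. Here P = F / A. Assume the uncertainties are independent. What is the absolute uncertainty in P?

Since P is a product/quotient, work with relative uncertainties:
  (1·δF/F)² = (1×0.0379)² = 0.00144;  (-1·δA/A)² = (-1×0.0234)² = 0.000547
δP/P = √(0.00199) = 0.0446
P = 14900 Pa, so δP = 0.0446 × 14900 = 663 Pa.

663 Pa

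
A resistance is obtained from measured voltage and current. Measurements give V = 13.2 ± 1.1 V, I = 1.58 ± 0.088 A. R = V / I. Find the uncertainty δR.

Since R is a product/quotient, work with relative uncertainties:
  (1·δV/V)² = (1×0.0833)² = 0.00694;  (-1·δI/I)² = (-1×0.0557)² = 0.00310
δR/R = √(0.0100) = 0.100
R = 8.35 Ω, so δR = 0.100 × 8.35 = 0.837 Ω.

0.837 Ω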